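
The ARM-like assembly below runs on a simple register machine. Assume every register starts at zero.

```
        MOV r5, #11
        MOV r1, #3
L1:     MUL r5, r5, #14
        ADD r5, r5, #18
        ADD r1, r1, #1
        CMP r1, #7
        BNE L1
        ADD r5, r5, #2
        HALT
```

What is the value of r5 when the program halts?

after MOV r5, #11: r5=11
after MOV r1, #3: r1=3
after MUL r5, r5, #14: r5=11*14=154
after ADD r5, r5, #18: r5=154+18=172
after ADD r1, r1, #1: r1=3+1=4
CMP r1, #7  (cmp 4,7)
BNE L1: taken
after MUL r5, r5, #14: r5=172*14=2408
after ADD r5, r5, #18: r5=2408+18=2426
after ADD r1, r1, #1: r1=4+1=5
CMP r1, #7  (cmp 5,7)
BNE L1: taken
after MUL r5, r5, #14: r5=2426*14=33964
after ADD r5, r5, #18: r5=33964+18=33982
after ADD r1, r1, #1: r1=5+1=6
CMP r1, #7  (cmp 6,7)
BNE L1: taken
after MUL r5, r5, #14: r5=33982*14=475748
after ADD r5, r5, #18: r5=475748+18=475766
after ADD r1, r1, #1: r1=6+1=7
CMP r1, #7  (cmp 7,7)
BNE L1: not taken
after ADD r5, r5, #2: r5=475766+2=475768
halt.

475768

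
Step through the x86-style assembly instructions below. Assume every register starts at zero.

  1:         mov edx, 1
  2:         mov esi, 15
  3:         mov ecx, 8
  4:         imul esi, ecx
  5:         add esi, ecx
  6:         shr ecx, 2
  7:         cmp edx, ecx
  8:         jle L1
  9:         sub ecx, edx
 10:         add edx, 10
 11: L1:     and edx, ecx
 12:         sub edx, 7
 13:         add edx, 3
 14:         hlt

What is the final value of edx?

after mov edx, 1: edx=1
after mov esi, 15: esi=15
after mov ecx, 8: ecx=8
after imul esi, ecx: esi=15*8=120
after add esi, ecx: esi=120+8=128
after shr ecx, 2: ecx=8>>2=2
cmp edx, ecx  (cmp 1,2)
jle L1: taken
after and edx, ecx: edx=1&2=0
after sub edx, 7: edx=0-7=-7
after add edx, 3: edx=(-7)+3=-4
halt.

-4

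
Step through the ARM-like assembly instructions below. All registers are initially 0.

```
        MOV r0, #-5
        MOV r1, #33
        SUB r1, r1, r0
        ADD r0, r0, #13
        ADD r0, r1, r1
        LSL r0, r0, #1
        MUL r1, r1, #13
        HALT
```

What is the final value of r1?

MOV r0, #-5 → r0=-5
MOV r1, #33 → r1=33
SUB r1, r1, r0 → r1=33-(-5)=38
ADD r0, r0, #13 → r0=(-5)+13=8
ADD r0, r1, r1 → r0=38+38=76
LSL r0, r0, #1 → r0=76<<1=152
MUL r1, r1, #13 → r1=38*13=494
halt.

494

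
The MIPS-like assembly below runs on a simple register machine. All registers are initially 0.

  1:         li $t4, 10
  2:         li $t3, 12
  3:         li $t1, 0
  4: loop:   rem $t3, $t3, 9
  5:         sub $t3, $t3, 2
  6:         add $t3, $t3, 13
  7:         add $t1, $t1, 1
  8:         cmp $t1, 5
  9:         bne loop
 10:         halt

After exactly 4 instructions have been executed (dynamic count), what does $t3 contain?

3

$t4=10
$t3=12
$t1=0
$t3=12%9=3
After step 4: $t3 = 3.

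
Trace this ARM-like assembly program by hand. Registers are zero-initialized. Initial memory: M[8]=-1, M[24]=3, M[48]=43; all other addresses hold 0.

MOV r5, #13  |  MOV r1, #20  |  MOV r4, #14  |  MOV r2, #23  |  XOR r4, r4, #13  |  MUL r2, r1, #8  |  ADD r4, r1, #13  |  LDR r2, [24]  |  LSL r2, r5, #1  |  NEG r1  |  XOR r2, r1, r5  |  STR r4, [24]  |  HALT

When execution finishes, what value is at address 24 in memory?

r5=13
r1=20
r4=14
r2=23
r4=14^13=3
r2=20*8=160
r4=20+13=33
r2=M[24]=3
r2=13<<1=26
r1=-(20)=-20
r2=(-20)^13=-31
STR r4, [24] → M[24]=33
halt.

33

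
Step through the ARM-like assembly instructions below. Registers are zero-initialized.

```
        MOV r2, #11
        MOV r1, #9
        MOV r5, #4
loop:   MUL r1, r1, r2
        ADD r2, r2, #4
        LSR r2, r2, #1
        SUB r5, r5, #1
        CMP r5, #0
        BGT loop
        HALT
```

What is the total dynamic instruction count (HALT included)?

r2=11
r1=9
r5=4
r1=9*11=99
r2=11+4=15
r2=15>>1=7
r5=4-1=3
CMP r5, #0  (cmp 3,0)
BGT loop: taken
r1=99*7=693
r2=7+4=11
r2=11>>1=5
r5=3-1=2
CMP r5, #0  (cmp 2,0)
BGT loop: taken
r1=693*5=3465
r2=5+4=9
r2=9>>1=4
r5=2-1=1
CMP r5, #0  (cmp 1,0)
BGT loop: taken
r1=3465*4=13860
r2=4+4=8
r2=8>>1=4
r5=1-1=0
CMP r5, #0  (cmp 0,0)
BGT loop: not taken
halt.
Total executed instructions: 28.

28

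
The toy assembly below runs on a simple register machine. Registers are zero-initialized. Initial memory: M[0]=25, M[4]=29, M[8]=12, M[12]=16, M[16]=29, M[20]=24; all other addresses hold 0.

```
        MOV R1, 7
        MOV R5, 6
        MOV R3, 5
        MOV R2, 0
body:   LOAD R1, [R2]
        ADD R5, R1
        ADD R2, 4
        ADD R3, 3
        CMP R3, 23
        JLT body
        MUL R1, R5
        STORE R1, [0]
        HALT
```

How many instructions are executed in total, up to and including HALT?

43

MOV R1, 7 → R1=7
MOV R5, 6 → R5=6
MOV R3, 5 → R3=5
MOV R2, 0 → R2=0
LOAD R1, [R2] → R1=M[0]=25
ADD R5, R1 → R5=6+25=31
ADD R2, 4 → R2=0+4=4
ADD R3, 3 → R3=5+3=8
CMP R3, 23  (cmp 8,23)
JLT body: taken
LOAD R1, [R2] → R1=M[4]=29
ADD R5, R1 → R5=31+29=60
ADD R2, 4 → R2=4+4=8
ADD R3, 3 → R3=8+3=11
CMP R3, 23  (cmp 11,23)
JLT body: taken
LOAD R1, [R2] → R1=M[8]=12
ADD R5, R1 → R5=60+12=72
ADD R2, 4 → R2=8+4=12
ADD R3, 3 → R3=11+3=14
CMP R3, 23  (cmp 14,23)
JLT body: taken
LOAD R1, [R2] → R1=M[12]=16
ADD R5, R1 → R5=72+16=88
ADD R2, 4 → R2=12+4=16
ADD R3, 3 → R3=14+3=17
CMP R3, 23  (cmp 17,23)
JLT body: taken
LOAD R1, [R2] → R1=M[16]=29
ADD R5, R1 → R5=88+29=117
ADD R2, 4 → R2=16+4=20
ADD R3, 3 → R3=17+3=20
CMP R3, 23  (cmp 20,23)
JLT body: taken
LOAD R1, [R2] → R1=M[20]=24
ADD R5, R1 → R5=117+24=141
ADD R2, 4 → R2=20+4=24
ADD R3, 3 → R3=20+3=23
CMP R3, 23  (cmp 23,23)
JLT body: not taken
MUL R1, R5 → R1=24*141=3384
STORE R1, [0] → M[0]=3384
halt.
Total executed instructions: 43.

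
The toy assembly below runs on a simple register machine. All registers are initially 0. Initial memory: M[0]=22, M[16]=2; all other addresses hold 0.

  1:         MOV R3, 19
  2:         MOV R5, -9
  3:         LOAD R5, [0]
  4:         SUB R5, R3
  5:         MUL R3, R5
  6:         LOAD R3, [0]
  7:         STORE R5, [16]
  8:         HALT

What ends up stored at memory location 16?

R3=19
R5=-9
R5=M[0]=22
R5=22-19=3
R3=19*3=57
R3=M[0]=22
STORE R5, [16] → M[16]=3
halt.

3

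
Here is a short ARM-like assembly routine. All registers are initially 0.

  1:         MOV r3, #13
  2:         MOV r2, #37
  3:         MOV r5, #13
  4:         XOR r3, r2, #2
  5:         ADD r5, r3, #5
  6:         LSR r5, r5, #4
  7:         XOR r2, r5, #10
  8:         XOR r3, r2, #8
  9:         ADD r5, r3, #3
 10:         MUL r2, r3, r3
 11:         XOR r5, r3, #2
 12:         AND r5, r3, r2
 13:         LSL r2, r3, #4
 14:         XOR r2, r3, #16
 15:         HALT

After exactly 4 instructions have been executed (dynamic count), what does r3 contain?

MOV r3, #13 → r3=13
MOV r2, #37 → r2=37
MOV r5, #13 → r5=13
XOR r3, r2, #2 → r3=37^2=39
After step 4: r3 = 39.

39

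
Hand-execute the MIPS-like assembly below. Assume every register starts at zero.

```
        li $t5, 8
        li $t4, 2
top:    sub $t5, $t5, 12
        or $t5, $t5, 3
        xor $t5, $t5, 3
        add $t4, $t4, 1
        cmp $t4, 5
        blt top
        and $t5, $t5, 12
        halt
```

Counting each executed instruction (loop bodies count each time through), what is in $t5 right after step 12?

-16

after li $t5, 8: $t5=8
after li $t4, 2: $t4=2
after sub $t5, $t5, 12: $t5=8-12=-4
after or $t5, $t5, 3: $t5=(-4)|3=-1
after xor $t5, $t5, 3: $t5=(-1)^3=-4
after add $t4, $t4, 1: $t4=2+1=3
cmp $t4, 5  (cmp 3,5)
blt top: taken
after sub $t5, $t5, 12: $t5=(-4)-12=-16
after or $t5, $t5, 3: $t5=(-16)|3=-13
after xor $t5, $t5, 3: $t5=(-13)^3=-16
after add $t4, $t4, 1: $t4=3+1=4
After step 12: $t5 = -16.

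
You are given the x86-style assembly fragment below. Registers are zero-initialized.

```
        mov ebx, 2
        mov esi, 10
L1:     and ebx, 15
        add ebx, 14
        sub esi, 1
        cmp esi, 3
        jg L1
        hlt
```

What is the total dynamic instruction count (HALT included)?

after mov ebx, 2: ebx=2
after mov esi, 10: esi=10
after and ebx, 15: ebx=2&15=2
after add ebx, 14: ebx=2+14=16
after sub esi, 1: esi=10-1=9
cmp esi, 3  (cmp 9,3)
jg L1: taken
after and ebx, 15: ebx=16&15=0
after add ebx, 14: ebx=0+14=14
after sub esi, 1: esi=9-1=8
cmp esi, 3  (cmp 8,3)
jg L1: taken
after and ebx, 15: ebx=14&15=14
after add ebx, 14: ebx=14+14=28
after sub esi, 1: esi=8-1=7
cmp esi, 3  (cmp 7,3)
jg L1: taken
after and ebx, 15: ebx=28&15=12
after add ebx, 14: ebx=12+14=26
after sub esi, 1: esi=7-1=6
cmp esi, 3  (cmp 6,3)
jg L1: taken
after and ebx, 15: ebx=26&15=10
after add ebx, 14: ebx=10+14=24
after sub esi, 1: esi=6-1=5
cmp esi, 3  (cmp 5,3)
jg L1: taken
after and ebx, 15: ebx=24&15=8
after add ebx, 14: ebx=8+14=22
after sub esi, 1: esi=5-1=4
cmp esi, 3  (cmp 4,3)
jg L1: taken
after and ebx, 15: ebx=22&15=6
after add ebx, 14: ebx=6+14=20
after sub esi, 1: esi=4-1=3
cmp esi, 3  (cmp 3,3)
jg L1: not taken
halt.
Total executed instructions: 38.

38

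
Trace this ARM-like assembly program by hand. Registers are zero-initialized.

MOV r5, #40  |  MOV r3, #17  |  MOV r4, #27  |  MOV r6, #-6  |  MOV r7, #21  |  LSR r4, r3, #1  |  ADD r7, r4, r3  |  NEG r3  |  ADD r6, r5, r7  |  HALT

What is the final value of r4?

8

after MOV r5, #40: r5=40
after MOV r3, #17: r3=17
after MOV r4, #27: r4=27
after MOV r6, #-6: r6=-6
after MOV r7, #21: r7=21
after LSR r4, r3, #1: r4=17>>1=8
after ADD r7, r4, r3: r7=8+17=25
after NEG r3: r3=-(17)=-17
after ADD r6, r5, r7: r6=40+25=65
halt.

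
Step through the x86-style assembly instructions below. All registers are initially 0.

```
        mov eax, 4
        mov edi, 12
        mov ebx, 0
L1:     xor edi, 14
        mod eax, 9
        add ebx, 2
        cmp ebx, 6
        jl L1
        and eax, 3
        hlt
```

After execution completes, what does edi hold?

2

eax=4
edi=12
ebx=0
edi=12^14=2
eax=4%9=4
ebx=0+2=2
cmp ebx, 6  (cmp 2,6)
jl L1: taken
edi=2^14=12
eax=4%9=4
ebx=2+2=4
cmp ebx, 6  (cmp 4,6)
jl L1: taken
edi=12^14=2
eax=4%9=4
ebx=4+2=6
cmp ebx, 6  (cmp 6,6)
jl L1: not taken
eax=4&3=0
halt.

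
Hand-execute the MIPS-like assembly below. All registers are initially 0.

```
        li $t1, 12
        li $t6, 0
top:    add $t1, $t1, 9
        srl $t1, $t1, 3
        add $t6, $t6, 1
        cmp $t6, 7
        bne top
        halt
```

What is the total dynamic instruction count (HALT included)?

after li $t1, 12: $t1=12
after li $t6, 0: $t6=0
after add $t1, $t1, 9: $t1=12+9=21
after srl $t1, $t1, 3: $t1=21>>3=2
after add $t6, $t6, 1: $t6=0+1=1
cmp $t6, 7  (cmp 1,7)
bne top: taken
after add $t1, $t1, 9: $t1=2+9=11
after srl $t1, $t1, 3: $t1=11>>3=1
after add $t6, $t6, 1: $t6=1+1=2
cmp $t6, 7  (cmp 2,7)
bne top: taken
after add $t1, $t1, 9: $t1=1+9=10
after srl $t1, $t1, 3: $t1=10>>3=1
after add $t6, $t6, 1: $t6=2+1=3
cmp $t6, 7  (cmp 3,7)
bne top: taken
after add $t1, $t1, 9: $t1=1+9=10
after srl $t1, $t1, 3: $t1=10>>3=1
after add $t6, $t6, 1: $t6=3+1=4
cmp $t6, 7  (cmp 4,7)
bne top: taken
after add $t1, $t1, 9: $t1=1+9=10
after srl $t1, $t1, 3: $t1=10>>3=1
after add $t6, $t6, 1: $t6=4+1=5
cmp $t6, 7  (cmp 5,7)
bne top: taken
after add $t1, $t1, 9: $t1=1+9=10
after srl $t1, $t1, 3: $t1=10>>3=1
after add $t6, $t6, 1: $t6=5+1=6
cmp $t6, 7  (cmp 6,7)
bne top: taken
after add $t1, $t1, 9: $t1=1+9=10
after srl $t1, $t1, 3: $t1=10>>3=1
after add $t6, $t6, 1: $t6=6+1=7
cmp $t6, 7  (cmp 7,7)
bne top: not taken
halt.
Total executed instructions: 38.

38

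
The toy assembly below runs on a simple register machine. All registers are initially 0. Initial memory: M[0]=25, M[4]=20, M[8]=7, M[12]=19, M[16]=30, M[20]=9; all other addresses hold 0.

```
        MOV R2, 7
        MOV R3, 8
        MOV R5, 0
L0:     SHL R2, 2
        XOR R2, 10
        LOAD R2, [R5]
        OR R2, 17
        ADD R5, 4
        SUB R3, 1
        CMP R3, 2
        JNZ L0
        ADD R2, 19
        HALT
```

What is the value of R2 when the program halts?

R2=7
R3=8
R5=0
R2=7<<2=28
R2=28^10=22
R2=M[0]=25
R2=25|17=25
R5=0+4=4
R3=8-1=7
CMP R3, 2  (cmp 7,2)
JNZ L0: taken
R2=25<<2=100
R2=100^10=110
R2=M[4]=20
R2=20|17=21
R5=4+4=8
R3=7-1=6
CMP R3, 2  (cmp 6,2)
JNZ L0: taken
R2=21<<2=84
R2=84^10=94
R2=M[8]=7
R2=7|17=23
R5=8+4=12
R3=6-1=5
CMP R3, 2  (cmp 5,2)
JNZ L0: taken
R2=23<<2=92
R2=92^10=86
R2=M[12]=19
R2=19|17=19
R5=12+4=16
R3=5-1=4
CMP R3, 2  (cmp 4,2)
JNZ L0: taken
R2=19<<2=76
R2=76^10=70
R2=M[16]=30
R2=30|17=31
R5=16+4=20
R3=4-1=3
CMP R3, 2  (cmp 3,2)
JNZ L0: taken
R2=31<<2=124
R2=124^10=118
R2=M[20]=9
R2=9|17=25
R5=20+4=24
R3=3-1=2
CMP R3, 2  (cmp 2,2)
JNZ L0: not taken
R2=25+19=44
halt.

44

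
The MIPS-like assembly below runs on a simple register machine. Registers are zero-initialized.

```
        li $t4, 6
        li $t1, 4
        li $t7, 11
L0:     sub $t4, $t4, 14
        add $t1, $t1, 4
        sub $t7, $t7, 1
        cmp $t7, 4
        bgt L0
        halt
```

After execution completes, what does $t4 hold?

-92

after li $t4, 6: $t4=6
after li $t1, 4: $t1=4
after li $t7, 11: $t7=11
after sub $t4, $t4, 14: $t4=6-14=-8
after add $t1, $t1, 4: $t1=4+4=8
after sub $t7, $t7, 1: $t7=11-1=10
cmp $t7, 4  (cmp 10,4)
bgt L0: taken
after sub $t4, $t4, 14: $t4=(-8)-14=-22
after add $t1, $t1, 4: $t1=8+4=12
after sub $t7, $t7, 1: $t7=10-1=9
cmp $t7, 4  (cmp 9,4)
bgt L0: taken
after sub $t4, $t4, 14: $t4=(-22)-14=-36
after add $t1, $t1, 4: $t1=12+4=16
after sub $t7, $t7, 1: $t7=9-1=8
cmp $t7, 4  (cmp 8,4)
bgt L0: taken
after sub $t4, $t4, 14: $t4=(-36)-14=-50
after add $t1, $t1, 4: $t1=16+4=20
after sub $t7, $t7, 1: $t7=8-1=7
cmp $t7, 4  (cmp 7,4)
bgt L0: taken
after sub $t4, $t4, 14: $t4=(-50)-14=-64
after add $t1, $t1, 4: $t1=20+4=24
after sub $t7, $t7, 1: $t7=7-1=6
cmp $t7, 4  (cmp 6,4)
bgt L0: taken
after sub $t4, $t4, 14: $t4=(-64)-14=-78
after add $t1, $t1, 4: $t1=24+4=28
after sub $t7, $t7, 1: $t7=6-1=5
cmp $t7, 4  (cmp 5,4)
bgt L0: taken
after sub $t4, $t4, 14: $t4=(-78)-14=-92
after add $t1, $t1, 4: $t1=28+4=32
after sub $t7, $t7, 1: $t7=5-1=4
cmp $t7, 4  (cmp 4,4)
bgt L0: not taken
halt.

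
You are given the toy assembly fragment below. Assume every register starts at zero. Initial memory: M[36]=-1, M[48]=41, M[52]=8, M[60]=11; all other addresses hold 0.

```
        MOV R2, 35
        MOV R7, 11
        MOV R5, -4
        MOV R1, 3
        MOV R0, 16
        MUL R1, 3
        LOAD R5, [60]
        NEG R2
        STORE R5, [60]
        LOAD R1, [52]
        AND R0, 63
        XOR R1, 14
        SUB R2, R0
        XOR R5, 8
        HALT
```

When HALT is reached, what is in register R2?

-51

R2=35
R7=11
R5=-4
R1=3
R0=16
R1=3*3=9
R5=M[60]=11
R2=-(35)=-35
STORE R5, [60] → M[60]=11
R1=M[52]=8
R0=16&63=16
R1=8^14=6
R2=(-35)-16=-51
R5=11^8=3
halt.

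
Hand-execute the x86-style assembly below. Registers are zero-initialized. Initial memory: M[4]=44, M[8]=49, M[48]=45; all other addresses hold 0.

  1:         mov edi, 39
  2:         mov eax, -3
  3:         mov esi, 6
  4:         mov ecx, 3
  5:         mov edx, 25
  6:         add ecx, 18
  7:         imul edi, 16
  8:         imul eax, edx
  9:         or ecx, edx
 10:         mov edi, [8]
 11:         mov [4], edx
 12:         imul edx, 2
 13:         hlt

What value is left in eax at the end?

after mov edi, 39: edi=39
after mov eax, -3: eax=-3
after mov esi, 6: esi=6
after mov ecx, 3: ecx=3
after mov edx, 25: edx=25
after add ecx, 18: ecx=3+18=21
after imul edi, 16: edi=39*16=624
after imul eax, edx: eax=(-3)*25=-75
after or ecx, edx: ecx=21|25=29
after mov edi, [8]: edi=M[8]=49
mov [4], edx → M[4]=25
after imul edx, 2: edx=25*2=50
halt.

-75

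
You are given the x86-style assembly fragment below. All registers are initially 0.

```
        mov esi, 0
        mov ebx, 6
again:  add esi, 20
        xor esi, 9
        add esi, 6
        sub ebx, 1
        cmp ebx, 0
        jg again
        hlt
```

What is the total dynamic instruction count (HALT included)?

39

after mov esi, 0: esi=0
after mov ebx, 6: ebx=6
after add esi, 20: esi=0+20=20
after xor esi, 9: esi=20^9=29
after add esi, 6: esi=29+6=35
after sub ebx, 1: ebx=6-1=5
cmp ebx, 0  (cmp 5,0)
jg again: taken
after add esi, 20: esi=35+20=55
after xor esi, 9: esi=55^9=62
after add esi, 6: esi=62+6=68
after sub ebx, 1: ebx=5-1=4
cmp ebx, 0  (cmp 4,0)
jg again: taken
after add esi, 20: esi=68+20=88
after xor esi, 9: esi=88^9=81
after add esi, 6: esi=81+6=87
after sub ebx, 1: ebx=4-1=3
cmp ebx, 0  (cmp 3,0)
jg again: taken
after add esi, 20: esi=87+20=107
after xor esi, 9: esi=107^9=98
after add esi, 6: esi=98+6=104
after sub ebx, 1: ebx=3-1=2
cmp ebx, 0  (cmp 2,0)
jg again: taken
after add esi, 20: esi=104+20=124
after xor esi, 9: esi=124^9=117
after add esi, 6: esi=117+6=123
after sub ebx, 1: ebx=2-1=1
cmp ebx, 0  (cmp 1,0)
jg again: taken
after add esi, 20: esi=123+20=143
after xor esi, 9: esi=143^9=134
after add esi, 6: esi=134+6=140
after sub ebx, 1: ebx=1-1=0
cmp ebx, 0  (cmp 0,0)
jg again: not taken
halt.
Total executed instructions: 39.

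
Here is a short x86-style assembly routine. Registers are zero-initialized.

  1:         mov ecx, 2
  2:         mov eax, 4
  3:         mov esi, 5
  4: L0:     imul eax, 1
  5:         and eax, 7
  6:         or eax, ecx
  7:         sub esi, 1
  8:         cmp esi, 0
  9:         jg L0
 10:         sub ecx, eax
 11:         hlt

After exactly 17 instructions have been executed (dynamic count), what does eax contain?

6

mov ecx, 2 → ecx=2
mov eax, 4 → eax=4
mov esi, 5 → esi=5
imul eax, 1 → eax=4*1=4
and eax, 7 → eax=4&7=4
or eax, ecx → eax=4|2=6
sub esi, 1 → esi=5-1=4
cmp esi, 0  (cmp 4,0)
jg L0: taken
imul eax, 1 → eax=6*1=6
and eax, 7 → eax=6&7=6
or eax, ecx → eax=6|2=6
sub esi, 1 → esi=4-1=3
cmp esi, 0  (cmp 3,0)
jg L0: taken
imul eax, 1 → eax=6*1=6
and eax, 7 → eax=6&7=6
After step 17: eax = 6.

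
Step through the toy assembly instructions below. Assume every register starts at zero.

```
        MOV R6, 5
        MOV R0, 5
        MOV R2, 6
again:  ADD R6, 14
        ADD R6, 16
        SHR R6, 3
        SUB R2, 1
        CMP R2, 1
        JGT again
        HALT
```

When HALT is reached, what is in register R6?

4

MOV R6, 5 → R6=5
MOV R0, 5 → R0=5
MOV R2, 6 → R2=6
ADD R6, 14 → R6=5+14=19
ADD R6, 16 → R6=19+16=35
SHR R6, 3 → R6=35>>3=4
SUB R2, 1 → R2=6-1=5
CMP R2, 1  (cmp 5,1)
JGT again: taken
ADD R6, 14 → R6=4+14=18
ADD R6, 16 → R6=18+16=34
SHR R6, 3 → R6=34>>3=4
SUB R2, 1 → R2=5-1=4
CMP R2, 1  (cmp 4,1)
JGT again: taken
ADD R6, 14 → R6=4+14=18
ADD R6, 16 → R6=18+16=34
SHR R6, 3 → R6=34>>3=4
SUB R2, 1 → R2=4-1=3
CMP R2, 1  (cmp 3,1)
JGT again: taken
ADD R6, 14 → R6=4+14=18
ADD R6, 16 → R6=18+16=34
SHR R6, 3 → R6=34>>3=4
SUB R2, 1 → R2=3-1=2
CMP R2, 1  (cmp 2,1)
JGT again: taken
ADD R6, 14 → R6=4+14=18
ADD R6, 16 → R6=18+16=34
SHR R6, 3 → R6=34>>3=4
SUB R2, 1 → R2=2-1=1
CMP R2, 1  (cmp 1,1)
JGT again: not taken
halt.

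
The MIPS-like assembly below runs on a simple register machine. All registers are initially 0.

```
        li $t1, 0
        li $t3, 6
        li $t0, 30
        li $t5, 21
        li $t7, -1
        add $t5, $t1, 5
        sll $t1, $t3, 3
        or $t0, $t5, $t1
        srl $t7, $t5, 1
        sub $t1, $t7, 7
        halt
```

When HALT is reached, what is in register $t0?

after li $t1, 0: $t1=0
after li $t3, 6: $t3=6
after li $t0, 30: $t0=30
after li $t5, 21: $t5=21
after li $t7, -1: $t7=-1
after add $t5, $t1, 5: $t5=0+5=5
after sll $t1, $t3, 3: $t1=6<<3=48
after or $t0, $t5, $t1: $t0=5|48=53
after srl $t7, $t5, 1: $t7=5>>1=2
after sub $t1, $t7, 7: $t1=2-7=-5
halt.

53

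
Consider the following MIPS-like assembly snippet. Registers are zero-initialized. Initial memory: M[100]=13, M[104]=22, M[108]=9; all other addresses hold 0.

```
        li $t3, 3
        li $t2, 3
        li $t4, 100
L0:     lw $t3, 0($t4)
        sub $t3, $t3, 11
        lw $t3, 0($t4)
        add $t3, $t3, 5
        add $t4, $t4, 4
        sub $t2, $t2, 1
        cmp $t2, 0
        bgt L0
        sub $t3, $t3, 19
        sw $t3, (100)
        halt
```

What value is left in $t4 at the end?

li $t3, 3 → $t3=3
li $t2, 3 → $t2=3
li $t4, 100 → $t4=100
lw $t3, 0($t4) → $t3=M[100]=13
sub $t3, $t3, 11 → $t3=13-11=2
lw $t3, 0($t4) → $t3=M[100]=13
add $t3, $t3, 5 → $t3=13+5=18
add $t4, $t4, 4 → $t4=100+4=104
sub $t2, $t2, 1 → $t2=3-1=2
cmp $t2, 0  (cmp 2,0)
bgt L0: taken
lw $t3, 0($t4) → $t3=M[104]=22
sub $t3, $t3, 11 → $t3=22-11=11
lw $t3, 0($t4) → $t3=M[104]=22
add $t3, $t3, 5 → $t3=22+5=27
add $t4, $t4, 4 → $t4=104+4=108
sub $t2, $t2, 1 → $t2=2-1=1
cmp $t2, 0  (cmp 1,0)
bgt L0: taken
lw $t3, 0($t4) → $t3=M[108]=9
sub $t3, $t3, 11 → $t3=9-11=-2
lw $t3, 0($t4) → $t3=M[108]=9
add $t3, $t3, 5 → $t3=9+5=14
add $t4, $t4, 4 → $t4=108+4=112
sub $t2, $t2, 1 → $t2=1-1=0
cmp $t2, 0  (cmp 0,0)
bgt L0: not taken
sub $t3, $t3, 19 → $t3=14-19=-5
sw $t3, (100) → M[100]=-5
halt.

112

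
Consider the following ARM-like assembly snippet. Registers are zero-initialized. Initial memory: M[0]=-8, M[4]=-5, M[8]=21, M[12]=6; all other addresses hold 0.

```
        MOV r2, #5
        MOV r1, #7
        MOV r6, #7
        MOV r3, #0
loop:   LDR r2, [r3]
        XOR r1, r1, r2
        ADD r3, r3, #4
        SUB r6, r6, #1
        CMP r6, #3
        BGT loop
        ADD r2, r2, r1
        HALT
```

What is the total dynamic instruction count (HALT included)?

r2=5
r1=7
r6=7
r3=0
r2=M[0]=-8
r1=7^(-8)=-1
r3=0+4=4
r6=7-1=6
CMP r6, #3  (cmp 6,3)
BGT loop: taken
r2=M[4]=-5
r1=(-1)^(-5)=4
r3=4+4=8
r6=6-1=5
CMP r6, #3  (cmp 5,3)
BGT loop: taken
r2=M[8]=21
r1=4^21=17
r3=8+4=12
r6=5-1=4
CMP r6, #3  (cmp 4,3)
BGT loop: taken
r2=M[12]=6
r1=17^6=23
r3=12+4=16
r6=4-1=3
CMP r6, #3  (cmp 3,3)
BGT loop: not taken
r2=6+23=29
halt.
Total executed instructions: 30.

30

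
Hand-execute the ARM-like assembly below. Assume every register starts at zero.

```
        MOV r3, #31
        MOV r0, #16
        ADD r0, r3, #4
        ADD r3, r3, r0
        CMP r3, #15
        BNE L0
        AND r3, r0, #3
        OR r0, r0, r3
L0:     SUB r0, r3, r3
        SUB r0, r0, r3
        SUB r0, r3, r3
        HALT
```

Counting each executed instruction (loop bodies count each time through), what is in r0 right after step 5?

r3=31
r0=16
r0=31+4=35
r3=31+35=66
CMP r3, #15  (cmp 66,15)
After step 5: r0 = 35.

35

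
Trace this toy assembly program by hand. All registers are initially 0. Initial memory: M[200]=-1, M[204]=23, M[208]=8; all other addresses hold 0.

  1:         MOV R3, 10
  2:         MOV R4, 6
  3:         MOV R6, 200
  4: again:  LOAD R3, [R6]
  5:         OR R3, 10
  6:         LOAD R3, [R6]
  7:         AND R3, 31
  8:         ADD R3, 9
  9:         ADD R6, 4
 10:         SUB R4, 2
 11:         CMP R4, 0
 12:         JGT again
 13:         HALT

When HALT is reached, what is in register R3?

17

after MOV R3, 10: R3=10
after MOV R4, 6: R4=6
after MOV R6, 200: R6=200
after LOAD R3, [R6]: R3=M[200]=-1
after OR R3, 10: R3=(-1)|10=-1
after LOAD R3, [R6]: R3=M[200]=-1
after AND R3, 31: R3=(-1)&31=31
after ADD R3, 9: R3=31+9=40
after ADD R6, 4: R6=200+4=204
after SUB R4, 2: R4=6-2=4
CMP R4, 0  (cmp 4,0)
JGT again: taken
after LOAD R3, [R6]: R3=M[204]=23
after OR R3, 10: R3=23|10=31
after LOAD R3, [R6]: R3=M[204]=23
after AND R3, 31: R3=23&31=23
after ADD R3, 9: R3=23+9=32
after ADD R6, 4: R6=204+4=208
after SUB R4, 2: R4=4-2=2
CMP R4, 0  (cmp 2,0)
JGT again: taken
after LOAD R3, [R6]: R3=M[208]=8
after OR R3, 10: R3=8|10=10
after LOAD R3, [R6]: R3=M[208]=8
after AND R3, 31: R3=8&31=8
after ADD R3, 9: R3=8+9=17
after ADD R6, 4: R6=208+4=212
after SUB R4, 2: R4=2-2=0
CMP R4, 0  (cmp 0,0)
JGT again: not taken
halt.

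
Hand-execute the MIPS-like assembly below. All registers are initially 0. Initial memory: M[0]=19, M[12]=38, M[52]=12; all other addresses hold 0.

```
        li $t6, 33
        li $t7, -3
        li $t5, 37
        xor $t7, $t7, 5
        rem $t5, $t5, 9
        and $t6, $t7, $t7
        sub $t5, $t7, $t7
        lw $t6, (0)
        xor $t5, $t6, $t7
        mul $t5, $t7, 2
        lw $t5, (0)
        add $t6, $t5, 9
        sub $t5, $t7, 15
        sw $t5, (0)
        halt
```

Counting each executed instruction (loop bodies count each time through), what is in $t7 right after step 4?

li $t6, 33 → $t6=33
li $t7, -3 → $t7=-3
li $t5, 37 → $t5=37
xor $t7, $t7, 5 → $t7=(-3)^5=-8
After step 4: $t7 = -8.

-8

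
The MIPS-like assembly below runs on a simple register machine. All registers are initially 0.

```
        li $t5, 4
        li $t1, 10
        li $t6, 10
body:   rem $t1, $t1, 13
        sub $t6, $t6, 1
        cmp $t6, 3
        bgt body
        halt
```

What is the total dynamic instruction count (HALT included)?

32

after li $t5, 4: $t5=4
after li $t1, 10: $t1=10
after li $t6, 10: $t6=10
after rem $t1, $t1, 13: $t1=10%13=10
after sub $t6, $t6, 1: $t6=10-1=9
cmp $t6, 3  (cmp 9,3)
bgt body: taken
after rem $t1, $t1, 13: $t1=10%13=10
after sub $t6, $t6, 1: $t6=9-1=8
cmp $t6, 3  (cmp 8,3)
bgt body: taken
after rem $t1, $t1, 13: $t1=10%13=10
after sub $t6, $t6, 1: $t6=8-1=7
cmp $t6, 3  (cmp 7,3)
bgt body: taken
after rem $t1, $t1, 13: $t1=10%13=10
after sub $t6, $t6, 1: $t6=7-1=6
cmp $t6, 3  (cmp 6,3)
bgt body: taken
after rem $t1, $t1, 13: $t1=10%13=10
after sub $t6, $t6, 1: $t6=6-1=5
cmp $t6, 3  (cmp 5,3)
bgt body: taken
after rem $t1, $t1, 13: $t1=10%13=10
after sub $t6, $t6, 1: $t6=5-1=4
cmp $t6, 3  (cmp 4,3)
bgt body: taken
after rem $t1, $t1, 13: $t1=10%13=10
after sub $t6, $t6, 1: $t6=4-1=3
cmp $t6, 3  (cmp 3,3)
bgt body: not taken
halt.
Total executed instructions: 32.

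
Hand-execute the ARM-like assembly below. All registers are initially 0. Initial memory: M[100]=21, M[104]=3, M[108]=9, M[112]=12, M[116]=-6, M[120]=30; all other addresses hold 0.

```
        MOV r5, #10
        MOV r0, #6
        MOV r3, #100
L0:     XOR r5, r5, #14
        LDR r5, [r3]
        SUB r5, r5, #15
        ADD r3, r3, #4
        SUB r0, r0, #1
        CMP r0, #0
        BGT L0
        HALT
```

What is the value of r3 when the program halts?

MOV r5, #10 → r5=10
MOV r0, #6 → r0=6
MOV r3, #100 → r3=100
XOR r5, r5, #14 → r5=10^14=4
LDR r5, [r3] → r5=M[100]=21
SUB r5, r5, #15 → r5=21-15=6
ADD r3, r3, #4 → r3=100+4=104
SUB r0, r0, #1 → r0=6-1=5
CMP r0, #0  (cmp 5,0)
BGT L0: taken
XOR r5, r5, #14 → r5=6^14=8
LDR r5, [r3] → r5=M[104]=3
SUB r5, r5, #15 → r5=3-15=-12
ADD r3, r3, #4 → r3=104+4=108
SUB r0, r0, #1 → r0=5-1=4
CMP r0, #0  (cmp 4,0)
BGT L0: taken
XOR r5, r5, #14 → r5=(-12)^14=-6
LDR r5, [r3] → r5=M[108]=9
SUB r5, r5, #15 → r5=9-15=-6
ADD r3, r3, #4 → r3=108+4=112
SUB r0, r0, #1 → r0=4-1=3
CMP r0, #0  (cmp 3,0)
BGT L0: taken
XOR r5, r5, #14 → r5=(-6)^14=-12
LDR r5, [r3] → r5=M[112]=12
SUB r5, r5, #15 → r5=12-15=-3
ADD r3, r3, #4 → r3=112+4=116
SUB r0, r0, #1 → r0=3-1=2
CMP r0, #0  (cmp 2,0)
BGT L0: taken
XOR r5, r5, #14 → r5=(-3)^14=-13
LDR r5, [r3] → r5=M[116]=-6
SUB r5, r5, #15 → r5=(-6)-15=-21
ADD r3, r3, #4 → r3=116+4=120
SUB r0, r0, #1 → r0=2-1=1
CMP r0, #0  (cmp 1,0)
BGT L0: taken
XOR r5, r5, #14 → r5=(-21)^14=-27
LDR r5, [r3] → r5=M[120]=30
SUB r5, r5, #15 → r5=30-15=15
ADD r3, r3, #4 → r3=120+4=124
SUB r0, r0, #1 → r0=1-1=0
CMP r0, #0  (cmp 0,0)
BGT L0: not taken
halt.

124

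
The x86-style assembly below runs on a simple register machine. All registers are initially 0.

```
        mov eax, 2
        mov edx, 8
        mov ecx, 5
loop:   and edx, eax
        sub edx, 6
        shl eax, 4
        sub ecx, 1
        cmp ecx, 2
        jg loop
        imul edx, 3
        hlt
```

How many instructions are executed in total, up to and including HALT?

mov eax, 2 → eax=2
mov edx, 8 → edx=8
mov ecx, 5 → ecx=5
and edx, eax → edx=8&2=0
sub edx, 6 → edx=0-6=-6
shl eax, 4 → eax=2<<4=32
sub ecx, 1 → ecx=5-1=4
cmp ecx, 2  (cmp 4,2)
jg loop: taken
and edx, eax → edx=(-6)&32=32
sub edx, 6 → edx=32-6=26
shl eax, 4 → eax=32<<4=512
sub ecx, 1 → ecx=4-1=3
cmp ecx, 2  (cmp 3,2)
jg loop: taken
and edx, eax → edx=26&512=0
sub edx, 6 → edx=0-6=-6
shl eax, 4 → eax=512<<4=8192
sub ecx, 1 → ecx=3-1=2
cmp ecx, 2  (cmp 2,2)
jg loop: not taken
imul edx, 3 → edx=(-6)*3=-18
halt.
Total executed instructions: 23.

23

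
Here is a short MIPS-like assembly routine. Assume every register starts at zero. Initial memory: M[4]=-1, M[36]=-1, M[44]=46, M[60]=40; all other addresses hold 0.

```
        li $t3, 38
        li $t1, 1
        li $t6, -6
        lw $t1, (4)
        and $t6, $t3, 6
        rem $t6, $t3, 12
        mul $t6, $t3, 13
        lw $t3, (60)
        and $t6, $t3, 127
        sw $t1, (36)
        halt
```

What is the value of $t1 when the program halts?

-1

after li $t3, 38: $t3=38
after li $t1, 1: $t1=1
after li $t6, -6: $t6=-6
after lw $t1, (4): $t1=M[4]=-1
after and $t6, $t3, 6: $t6=38&6=6
after rem $t6, $t3, 12: $t6=38%12=2
after mul $t6, $t3, 13: $t6=38*13=494
after lw $t3, (60): $t3=M[60]=40
after and $t6, $t3, 127: $t6=40&127=40
sw $t1, (36) → M[36]=-1
halt.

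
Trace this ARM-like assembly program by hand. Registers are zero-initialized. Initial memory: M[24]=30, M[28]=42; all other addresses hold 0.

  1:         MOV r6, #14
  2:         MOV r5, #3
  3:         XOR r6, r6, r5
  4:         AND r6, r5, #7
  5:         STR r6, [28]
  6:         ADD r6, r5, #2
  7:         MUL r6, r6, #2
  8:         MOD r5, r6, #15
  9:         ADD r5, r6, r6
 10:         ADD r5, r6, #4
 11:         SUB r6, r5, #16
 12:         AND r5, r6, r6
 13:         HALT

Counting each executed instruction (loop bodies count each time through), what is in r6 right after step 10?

MOV r6, #14 → r6=14
MOV r5, #3 → r5=3
XOR r6, r6, r5 → r6=14^3=13
AND r6, r5, #7 → r6=3&7=3
STR r6, [28] → M[28]=3
ADD r6, r5, #2 → r6=3+2=5
MUL r6, r6, #2 → r6=5*2=10
MOD r5, r6, #15 → r5=10%15=10
ADD r5, r6, r6 → r5=10+10=20
ADD r5, r6, #4 → r5=10+4=14
After step 10: r6 = 10.

10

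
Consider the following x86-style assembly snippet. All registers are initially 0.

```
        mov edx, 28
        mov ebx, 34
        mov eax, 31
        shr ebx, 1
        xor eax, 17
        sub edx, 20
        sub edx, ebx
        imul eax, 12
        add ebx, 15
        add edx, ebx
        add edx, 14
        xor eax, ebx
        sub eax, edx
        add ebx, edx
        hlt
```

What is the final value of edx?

37

after mov edx, 28: edx=28
after mov ebx, 34: ebx=34
after mov eax, 31: eax=31
after shr ebx, 1: ebx=34>>1=17
after xor eax, 17: eax=31^17=14
after sub edx, 20: edx=28-20=8
after sub edx, ebx: edx=8-17=-9
after imul eax, 12: eax=14*12=168
after add ebx, 15: ebx=17+15=32
after add edx, ebx: edx=(-9)+32=23
after add edx, 14: edx=23+14=37
after xor eax, ebx: eax=168^32=136
after sub eax, edx: eax=136-37=99
after add ebx, edx: ebx=32+37=69
halt.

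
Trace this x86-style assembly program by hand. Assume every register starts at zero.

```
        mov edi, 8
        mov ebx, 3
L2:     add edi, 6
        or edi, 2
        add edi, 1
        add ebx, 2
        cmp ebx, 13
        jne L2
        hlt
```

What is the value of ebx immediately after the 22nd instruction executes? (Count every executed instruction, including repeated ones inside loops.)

after mov edi, 8: edi=8
after mov ebx, 3: ebx=3
after add edi, 6: edi=8+6=14
after or edi, 2: edi=14|2=14
after add edi, 1: edi=14+1=15
after add ebx, 2: ebx=3+2=5
cmp ebx, 13  (cmp 5,13)
jne L2: taken
after add edi, 6: edi=15+6=21
after or edi, 2: edi=21|2=23
after add edi, 1: edi=23+1=24
after add ebx, 2: ebx=5+2=7
cmp ebx, 13  (cmp 7,13)
jne L2: taken
after add edi, 6: edi=24+6=30
after or edi, 2: edi=30|2=30
after add edi, 1: edi=30+1=31
after add ebx, 2: ebx=7+2=9
cmp ebx, 13  (cmp 9,13)
jne L2: taken
after add edi, 6: edi=31+6=37
after or edi, 2: edi=37|2=39
After step 22: ebx = 9.

9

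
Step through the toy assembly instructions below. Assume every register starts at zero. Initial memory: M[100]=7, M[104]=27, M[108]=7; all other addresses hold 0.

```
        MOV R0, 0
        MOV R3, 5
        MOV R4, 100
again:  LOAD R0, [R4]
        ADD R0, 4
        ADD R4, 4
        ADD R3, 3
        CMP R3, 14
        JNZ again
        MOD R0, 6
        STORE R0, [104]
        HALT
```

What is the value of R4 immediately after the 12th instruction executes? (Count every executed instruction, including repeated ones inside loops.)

108

MOV R0, 0 → R0=0
MOV R3, 5 → R3=5
MOV R4, 100 → R4=100
LOAD R0, [R4] → R0=M[100]=7
ADD R0, 4 → R0=7+4=11
ADD R4, 4 → R4=100+4=104
ADD R3, 3 → R3=5+3=8
CMP R3, 14  (cmp 8,14)
JNZ again: taken
LOAD R0, [R4] → R0=M[104]=27
ADD R0, 4 → R0=27+4=31
ADD R4, 4 → R4=104+4=108
After step 12: R4 = 108.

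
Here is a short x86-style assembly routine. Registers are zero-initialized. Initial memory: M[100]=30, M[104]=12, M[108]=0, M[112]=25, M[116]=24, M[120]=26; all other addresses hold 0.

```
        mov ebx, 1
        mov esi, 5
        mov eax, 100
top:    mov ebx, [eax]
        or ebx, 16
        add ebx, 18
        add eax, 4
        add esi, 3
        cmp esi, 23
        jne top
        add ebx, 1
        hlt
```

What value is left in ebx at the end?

45

mov ebx, 1 → ebx=1
mov esi, 5 → esi=5
mov eax, 100 → eax=100
mov ebx, [eax] → ebx=M[100]=30
or ebx, 16 → ebx=30|16=30
add ebx, 18 → ebx=30+18=48
add eax, 4 → eax=100+4=104
add esi, 3 → esi=5+3=8
cmp esi, 23  (cmp 8,23)
jne top: taken
mov ebx, [eax] → ebx=M[104]=12
or ebx, 16 → ebx=12|16=28
add ebx, 18 → ebx=28+18=46
add eax, 4 → eax=104+4=108
add esi, 3 → esi=8+3=11
cmp esi, 23  (cmp 11,23)
jne top: taken
mov ebx, [eax] → ebx=M[108]=0
or ebx, 16 → ebx=0|16=16
add ebx, 18 → ebx=16+18=34
add eax, 4 → eax=108+4=112
add esi, 3 → esi=11+3=14
cmp esi, 23  (cmp 14,23)
jne top: taken
mov ebx, [eax] → ebx=M[112]=25
or ebx, 16 → ebx=25|16=25
add ebx, 18 → ebx=25+18=43
add eax, 4 → eax=112+4=116
add esi, 3 → esi=14+3=17
cmp esi, 23  (cmp 17,23)
jne top: taken
mov ebx, [eax] → ebx=M[116]=24
or ebx, 16 → ebx=24|16=24
add ebx, 18 → ebx=24+18=42
add eax, 4 → eax=116+4=120
add esi, 3 → esi=17+3=20
cmp esi, 23  (cmp 20,23)
jne top: taken
mov ebx, [eax] → ebx=M[120]=26
or ebx, 16 → ebx=26|16=26
add ebx, 18 → ebx=26+18=44
add eax, 4 → eax=120+4=124
add esi, 3 → esi=20+3=23
cmp esi, 23  (cmp 23,23)
jne top: not taken
add ebx, 1 → ebx=44+1=45
halt.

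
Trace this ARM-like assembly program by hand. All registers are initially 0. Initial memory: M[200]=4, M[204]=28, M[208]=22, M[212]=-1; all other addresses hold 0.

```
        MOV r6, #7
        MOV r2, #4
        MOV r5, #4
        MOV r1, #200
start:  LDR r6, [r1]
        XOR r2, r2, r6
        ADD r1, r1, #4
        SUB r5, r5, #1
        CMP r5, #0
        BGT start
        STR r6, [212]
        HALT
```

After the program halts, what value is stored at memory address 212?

r6=7
r2=4
r5=4
r1=200
r6=M[200]=4
r2=4^4=0
r1=200+4=204
r5=4-1=3
CMP r5, #0  (cmp 3,0)
BGT start: taken
r6=M[204]=28
r2=0^28=28
r1=204+4=208
r5=3-1=2
CMP r5, #0  (cmp 2,0)
BGT start: taken
r6=M[208]=22
r2=28^22=10
r1=208+4=212
r5=2-1=1
CMP r5, #0  (cmp 1,0)
BGT start: taken
r6=M[212]=-1
r2=10^(-1)=-11
r1=212+4=216
r5=1-1=0
CMP r5, #0  (cmp 0,0)
BGT start: not taken
STR r6, [212] → M[212]=-1
halt.

-1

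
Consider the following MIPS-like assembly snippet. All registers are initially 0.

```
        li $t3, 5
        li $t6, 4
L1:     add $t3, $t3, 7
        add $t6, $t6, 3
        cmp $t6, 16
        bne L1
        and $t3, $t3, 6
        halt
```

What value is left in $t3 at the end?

after li $t3, 5: $t3=5
after li $t6, 4: $t6=4
after add $t3, $t3, 7: $t3=5+7=12
after add $t6, $t6, 3: $t6=4+3=7
cmp $t6, 16  (cmp 7,16)
bne L1: taken
after add $t3, $t3, 7: $t3=12+7=19
after add $t6, $t6, 3: $t6=7+3=10
cmp $t6, 16  (cmp 10,16)
bne L1: taken
after add $t3, $t3, 7: $t3=19+7=26
after add $t6, $t6, 3: $t6=10+3=13
cmp $t6, 16  (cmp 13,16)
bne L1: taken
after add $t3, $t3, 7: $t3=26+7=33
after add $t6, $t6, 3: $t6=13+3=16
cmp $t6, 16  (cmp 16,16)
bne L1: not taken
after and $t3, $t3, 6: $t3=33&6=0
halt.

0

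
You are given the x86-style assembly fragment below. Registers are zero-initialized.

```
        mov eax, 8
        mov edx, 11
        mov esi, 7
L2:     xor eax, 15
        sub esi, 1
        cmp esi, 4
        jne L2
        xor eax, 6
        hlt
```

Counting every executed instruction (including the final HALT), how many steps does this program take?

17

after mov eax, 8: eax=8
after mov edx, 11: edx=11
after mov esi, 7: esi=7
after xor eax, 15: eax=8^15=7
after sub esi, 1: esi=7-1=6
cmp esi, 4  (cmp 6,4)
jne L2: taken
after xor eax, 15: eax=7^15=8
after sub esi, 1: esi=6-1=5
cmp esi, 4  (cmp 5,4)
jne L2: taken
after xor eax, 15: eax=8^15=7
after sub esi, 1: esi=5-1=4
cmp esi, 4  (cmp 4,4)
jne L2: not taken
after xor eax, 6: eax=7^6=1
halt.
Total executed instructions: 17.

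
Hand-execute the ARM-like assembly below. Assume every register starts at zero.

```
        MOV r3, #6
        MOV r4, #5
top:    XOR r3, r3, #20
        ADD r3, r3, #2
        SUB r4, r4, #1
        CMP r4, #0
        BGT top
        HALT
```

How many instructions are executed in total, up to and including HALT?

MOV r3, #6 → r3=6
MOV r4, #5 → r4=5
XOR r3, r3, #20 → r3=6^20=18
ADD r3, r3, #2 → r3=18+2=20
SUB r4, r4, #1 → r4=5-1=4
CMP r4, #0  (cmp 4,0)
BGT top: taken
XOR r3, r3, #20 → r3=20^20=0
ADD r3, r3, #2 → r3=0+2=2
SUB r4, r4, #1 → r4=4-1=3
CMP r4, #0  (cmp 3,0)
BGT top: taken
XOR r3, r3, #20 → r3=2^20=22
ADD r3, r3, #2 → r3=22+2=24
SUB r4, r4, #1 → r4=3-1=2
CMP r4, #0  (cmp 2,0)
BGT top: taken
XOR r3, r3, #20 → r3=24^20=12
ADD r3, r3, #2 → r3=12+2=14
SUB r4, r4, #1 → r4=2-1=1
CMP r4, #0  (cmp 1,0)
BGT top: taken
XOR r3, r3, #20 → r3=14^20=26
ADD r3, r3, #2 → r3=26+2=28
SUB r4, r4, #1 → r4=1-1=0
CMP r4, #0  (cmp 0,0)
BGT top: not taken
halt.
Total executed instructions: 28.

28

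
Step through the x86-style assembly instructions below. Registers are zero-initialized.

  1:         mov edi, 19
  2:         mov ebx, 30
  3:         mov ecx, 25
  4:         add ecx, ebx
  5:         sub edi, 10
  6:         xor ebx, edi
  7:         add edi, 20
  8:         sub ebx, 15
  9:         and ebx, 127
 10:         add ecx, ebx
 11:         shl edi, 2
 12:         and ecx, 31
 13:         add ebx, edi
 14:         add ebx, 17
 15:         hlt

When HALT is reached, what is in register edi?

116

after mov edi, 19: edi=19
after mov ebx, 30: ebx=30
after mov ecx, 25: ecx=25
after add ecx, ebx: ecx=25+30=55
after sub edi, 10: edi=19-10=9
after xor ebx, edi: ebx=30^9=23
after add edi, 20: edi=9+20=29
after sub ebx, 15: ebx=23-15=8
after and ebx, 127: ebx=8&127=8
after add ecx, ebx: ecx=55+8=63
after shl edi, 2: edi=29<<2=116
after and ecx, 31: ecx=63&31=31
after add ebx, edi: ebx=8+116=124
after add ebx, 17: ebx=124+17=141
halt.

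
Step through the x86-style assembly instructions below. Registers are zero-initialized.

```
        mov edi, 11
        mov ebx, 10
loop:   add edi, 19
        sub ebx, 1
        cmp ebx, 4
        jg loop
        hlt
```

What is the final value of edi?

125

after mov edi, 11: edi=11
after mov ebx, 10: ebx=10
after add edi, 19: edi=11+19=30
after sub ebx, 1: ebx=10-1=9
cmp ebx, 4  (cmp 9,4)
jg loop: taken
after add edi, 19: edi=30+19=49
after sub ebx, 1: ebx=9-1=8
cmp ebx, 4  (cmp 8,4)
jg loop: taken
after add edi, 19: edi=49+19=68
after sub ebx, 1: ebx=8-1=7
cmp ebx, 4  (cmp 7,4)
jg loop: taken
after add edi, 19: edi=68+19=87
after sub ebx, 1: ebx=7-1=6
cmp ebx, 4  (cmp 6,4)
jg loop: taken
after add edi, 19: edi=87+19=106
after sub ebx, 1: ebx=6-1=5
cmp ebx, 4  (cmp 5,4)
jg loop: taken
after add edi, 19: edi=106+19=125
after sub ebx, 1: ebx=5-1=4
cmp ebx, 4  (cmp 4,4)
jg loop: not taken
halt.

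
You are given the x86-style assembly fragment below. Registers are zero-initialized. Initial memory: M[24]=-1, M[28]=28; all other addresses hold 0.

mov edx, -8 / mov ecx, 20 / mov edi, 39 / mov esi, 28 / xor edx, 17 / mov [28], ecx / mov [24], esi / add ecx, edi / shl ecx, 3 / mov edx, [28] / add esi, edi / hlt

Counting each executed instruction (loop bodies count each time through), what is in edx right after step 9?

-23

edx=-8
ecx=20
edi=39
esi=28
edx=(-8)^17=-23
mov [28], ecx → M[28]=20
mov [24], esi → M[24]=28
ecx=20+39=59
ecx=59<<3=472
After step 9: edx = -23.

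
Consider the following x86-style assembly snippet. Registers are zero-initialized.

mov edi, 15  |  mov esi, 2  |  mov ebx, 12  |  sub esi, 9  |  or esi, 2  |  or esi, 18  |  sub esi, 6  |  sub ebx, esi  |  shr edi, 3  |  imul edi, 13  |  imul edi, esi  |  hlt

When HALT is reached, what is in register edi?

-143

mov edi, 15 → edi=15
mov esi, 2 → esi=2
mov ebx, 12 → ebx=12
sub esi, 9 → esi=2-9=-7
or esi, 2 → esi=(-7)|2=-5
or esi, 18 → esi=(-5)|18=-5
sub esi, 6 → esi=(-5)-6=-11
sub ebx, esi → ebx=12-(-11)=23
shr edi, 3 → edi=15>>3=1
imul edi, 13 → edi=1*13=13
imul edi, esi → edi=13*(-11)=-143
halt.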